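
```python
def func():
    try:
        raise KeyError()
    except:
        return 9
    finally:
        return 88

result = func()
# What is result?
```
88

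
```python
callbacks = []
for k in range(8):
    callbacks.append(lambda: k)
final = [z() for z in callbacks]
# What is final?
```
[7, 7, 7, 7, 7, 7, 7, 7]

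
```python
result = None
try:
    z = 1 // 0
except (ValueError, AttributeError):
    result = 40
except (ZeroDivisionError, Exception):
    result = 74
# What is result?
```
74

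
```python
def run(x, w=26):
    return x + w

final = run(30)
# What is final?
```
56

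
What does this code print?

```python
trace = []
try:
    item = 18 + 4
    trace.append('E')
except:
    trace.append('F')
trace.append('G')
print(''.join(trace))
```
EG

No exception, try block completes normally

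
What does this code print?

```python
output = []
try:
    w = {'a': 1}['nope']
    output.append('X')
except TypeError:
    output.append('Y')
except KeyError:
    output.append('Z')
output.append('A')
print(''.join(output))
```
ZA

KeyError is caught by its specific handler, not TypeError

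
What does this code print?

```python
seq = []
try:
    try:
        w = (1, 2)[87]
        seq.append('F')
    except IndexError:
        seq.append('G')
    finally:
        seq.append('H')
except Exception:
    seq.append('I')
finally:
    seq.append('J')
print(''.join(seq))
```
GHJ

Both finally blocks run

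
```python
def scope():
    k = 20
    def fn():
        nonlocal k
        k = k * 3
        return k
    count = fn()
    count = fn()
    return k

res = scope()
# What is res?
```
180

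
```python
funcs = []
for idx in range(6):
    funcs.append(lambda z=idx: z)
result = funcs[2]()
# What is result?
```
2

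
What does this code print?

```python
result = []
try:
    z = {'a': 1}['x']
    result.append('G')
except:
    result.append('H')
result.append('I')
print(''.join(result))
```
HI

Exception raised in try, caught by bare except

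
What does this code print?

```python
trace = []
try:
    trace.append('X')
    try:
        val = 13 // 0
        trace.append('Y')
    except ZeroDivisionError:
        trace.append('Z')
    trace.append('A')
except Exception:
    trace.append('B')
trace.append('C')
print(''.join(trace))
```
XZAC

Inner exception caught by inner handler, outer continues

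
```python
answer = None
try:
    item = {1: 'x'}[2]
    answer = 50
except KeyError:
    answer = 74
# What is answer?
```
74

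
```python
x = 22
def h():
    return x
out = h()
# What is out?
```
22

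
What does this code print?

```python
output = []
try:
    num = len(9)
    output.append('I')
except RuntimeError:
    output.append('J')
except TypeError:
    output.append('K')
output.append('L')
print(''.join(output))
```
KL

TypeError is caught by its specific handler, not RuntimeError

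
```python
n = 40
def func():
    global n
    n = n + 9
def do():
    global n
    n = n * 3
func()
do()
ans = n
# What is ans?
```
147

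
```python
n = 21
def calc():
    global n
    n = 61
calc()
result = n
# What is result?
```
61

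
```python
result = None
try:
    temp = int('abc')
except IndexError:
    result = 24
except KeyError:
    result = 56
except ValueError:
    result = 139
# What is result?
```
139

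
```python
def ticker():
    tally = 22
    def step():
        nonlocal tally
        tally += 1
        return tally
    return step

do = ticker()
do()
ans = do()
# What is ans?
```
24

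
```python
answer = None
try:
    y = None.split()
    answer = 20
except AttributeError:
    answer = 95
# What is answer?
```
95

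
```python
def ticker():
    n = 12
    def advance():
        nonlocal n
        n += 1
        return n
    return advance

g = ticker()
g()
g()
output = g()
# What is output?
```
15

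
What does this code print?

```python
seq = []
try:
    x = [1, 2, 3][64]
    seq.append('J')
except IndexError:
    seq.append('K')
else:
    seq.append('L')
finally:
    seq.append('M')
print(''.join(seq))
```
KM

Exception: except runs, else skipped, finally runs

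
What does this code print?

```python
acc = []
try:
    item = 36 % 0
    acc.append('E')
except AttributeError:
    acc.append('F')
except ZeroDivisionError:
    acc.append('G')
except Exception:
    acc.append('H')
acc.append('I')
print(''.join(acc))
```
GI

ZeroDivisionError matches before generic Exception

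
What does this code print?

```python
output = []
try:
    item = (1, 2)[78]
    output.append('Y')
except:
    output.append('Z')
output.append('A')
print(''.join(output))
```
ZA

Exception raised in try, caught by bare except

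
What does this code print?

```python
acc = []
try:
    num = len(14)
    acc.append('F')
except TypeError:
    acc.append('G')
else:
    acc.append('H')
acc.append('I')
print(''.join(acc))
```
GI

else block skipped when exception is caught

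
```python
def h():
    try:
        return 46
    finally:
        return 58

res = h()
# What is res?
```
58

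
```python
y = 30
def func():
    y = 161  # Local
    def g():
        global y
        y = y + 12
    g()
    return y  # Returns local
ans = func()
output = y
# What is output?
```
42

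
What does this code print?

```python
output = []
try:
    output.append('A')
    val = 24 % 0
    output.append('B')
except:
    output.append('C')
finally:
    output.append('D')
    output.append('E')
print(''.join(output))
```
ACDE

Code before exception runs, then except, then all of finally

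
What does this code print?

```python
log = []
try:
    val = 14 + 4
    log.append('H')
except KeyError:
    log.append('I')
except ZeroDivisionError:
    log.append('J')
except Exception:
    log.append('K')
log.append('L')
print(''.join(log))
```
HL

No exception, try block completes normally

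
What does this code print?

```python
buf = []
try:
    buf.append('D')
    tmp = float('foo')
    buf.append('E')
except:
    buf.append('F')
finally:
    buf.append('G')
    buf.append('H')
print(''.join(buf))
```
DFGH

Code before exception runs, then except, then all of finally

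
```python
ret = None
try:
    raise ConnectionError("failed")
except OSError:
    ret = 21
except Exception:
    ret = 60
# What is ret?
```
21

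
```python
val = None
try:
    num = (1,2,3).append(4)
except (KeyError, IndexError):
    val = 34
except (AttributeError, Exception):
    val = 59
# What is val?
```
59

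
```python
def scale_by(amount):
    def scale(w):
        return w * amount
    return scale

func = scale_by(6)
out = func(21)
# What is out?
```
126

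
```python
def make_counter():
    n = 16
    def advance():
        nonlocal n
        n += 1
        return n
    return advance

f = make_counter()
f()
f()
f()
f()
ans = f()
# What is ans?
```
21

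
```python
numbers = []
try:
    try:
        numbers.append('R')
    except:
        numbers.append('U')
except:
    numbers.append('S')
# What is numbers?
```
['R']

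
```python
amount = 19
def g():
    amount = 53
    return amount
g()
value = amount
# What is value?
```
19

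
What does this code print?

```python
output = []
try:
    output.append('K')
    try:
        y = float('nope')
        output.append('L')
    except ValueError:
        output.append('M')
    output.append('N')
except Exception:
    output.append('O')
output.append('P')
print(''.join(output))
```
KMNP

Inner exception caught by inner handler, outer continues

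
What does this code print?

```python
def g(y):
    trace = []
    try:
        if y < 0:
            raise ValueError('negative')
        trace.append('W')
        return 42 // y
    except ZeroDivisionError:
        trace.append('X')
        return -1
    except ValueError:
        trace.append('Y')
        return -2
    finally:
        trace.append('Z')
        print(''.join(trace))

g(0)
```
WXZ

y=0 causes ZeroDivisionError, caught, finally prints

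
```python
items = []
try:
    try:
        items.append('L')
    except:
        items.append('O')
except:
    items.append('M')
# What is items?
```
['L']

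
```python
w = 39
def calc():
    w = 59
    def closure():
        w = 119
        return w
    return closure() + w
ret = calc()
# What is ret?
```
178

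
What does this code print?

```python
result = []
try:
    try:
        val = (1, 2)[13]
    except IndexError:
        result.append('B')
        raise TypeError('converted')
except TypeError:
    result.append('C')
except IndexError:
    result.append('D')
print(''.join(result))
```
BC

New TypeError raised, caught by outer TypeError handler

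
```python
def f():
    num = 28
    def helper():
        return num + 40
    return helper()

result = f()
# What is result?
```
68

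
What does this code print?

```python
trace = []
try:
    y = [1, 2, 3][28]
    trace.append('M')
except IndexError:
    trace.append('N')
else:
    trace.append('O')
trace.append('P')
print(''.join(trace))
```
NP

else block skipped when exception is caught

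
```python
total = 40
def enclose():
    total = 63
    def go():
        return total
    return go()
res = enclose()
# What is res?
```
63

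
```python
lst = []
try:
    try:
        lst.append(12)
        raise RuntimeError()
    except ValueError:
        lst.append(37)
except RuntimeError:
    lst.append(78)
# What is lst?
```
[12, 78]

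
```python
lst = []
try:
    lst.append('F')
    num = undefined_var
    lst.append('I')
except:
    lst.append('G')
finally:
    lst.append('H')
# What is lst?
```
['F', 'G', 'H']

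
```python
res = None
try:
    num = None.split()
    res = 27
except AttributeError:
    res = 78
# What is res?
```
78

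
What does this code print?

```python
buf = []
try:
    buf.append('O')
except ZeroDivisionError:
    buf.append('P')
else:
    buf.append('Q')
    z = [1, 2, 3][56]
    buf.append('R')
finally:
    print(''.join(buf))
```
OQ

Try succeeds, else appends 'Q', IndexError in else is uncaught, finally prints before exception propagates ('R' never appended)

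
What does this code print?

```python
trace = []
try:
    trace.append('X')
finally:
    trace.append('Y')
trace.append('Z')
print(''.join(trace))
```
XYZ

try/finally without except, no exception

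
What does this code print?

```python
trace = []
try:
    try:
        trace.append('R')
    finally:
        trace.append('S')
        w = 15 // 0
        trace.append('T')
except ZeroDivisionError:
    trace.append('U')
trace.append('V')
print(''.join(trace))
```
RSUV

Exception in inner finally caught by outer except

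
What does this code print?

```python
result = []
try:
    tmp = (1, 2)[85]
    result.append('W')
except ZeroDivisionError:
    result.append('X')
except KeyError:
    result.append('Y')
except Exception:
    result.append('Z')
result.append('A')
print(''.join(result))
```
ZA

IndexError not specifically caught, falls to Exception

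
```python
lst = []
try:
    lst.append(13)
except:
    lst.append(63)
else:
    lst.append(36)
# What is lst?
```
[13, 36]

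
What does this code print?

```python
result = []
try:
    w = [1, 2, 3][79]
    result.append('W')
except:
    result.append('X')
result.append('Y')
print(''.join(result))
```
XY

Exception raised in try, caught by bare except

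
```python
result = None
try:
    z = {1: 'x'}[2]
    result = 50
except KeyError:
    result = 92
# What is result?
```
92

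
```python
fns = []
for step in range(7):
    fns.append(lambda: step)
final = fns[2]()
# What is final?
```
6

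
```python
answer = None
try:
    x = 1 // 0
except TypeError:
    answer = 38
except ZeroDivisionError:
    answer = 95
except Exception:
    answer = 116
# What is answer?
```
95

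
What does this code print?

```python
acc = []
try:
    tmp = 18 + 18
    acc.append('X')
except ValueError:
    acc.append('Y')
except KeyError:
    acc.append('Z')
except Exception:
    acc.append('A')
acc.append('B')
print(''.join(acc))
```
XB

No exception, try block completes normally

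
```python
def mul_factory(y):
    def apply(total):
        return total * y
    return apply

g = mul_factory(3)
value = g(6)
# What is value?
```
18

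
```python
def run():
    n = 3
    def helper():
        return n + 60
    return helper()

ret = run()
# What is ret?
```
63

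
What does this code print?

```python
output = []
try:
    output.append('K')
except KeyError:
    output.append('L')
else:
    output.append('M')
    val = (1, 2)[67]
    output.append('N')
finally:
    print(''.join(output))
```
KM

Try succeeds, else appends 'M', IndexError in else is uncaught, finally prints before exception propagates ('N' never appended)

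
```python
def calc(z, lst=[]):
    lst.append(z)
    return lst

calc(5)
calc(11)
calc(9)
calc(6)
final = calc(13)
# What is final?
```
[5, 11, 9, 6, 13]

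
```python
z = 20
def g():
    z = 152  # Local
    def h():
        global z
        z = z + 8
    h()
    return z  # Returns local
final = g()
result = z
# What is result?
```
28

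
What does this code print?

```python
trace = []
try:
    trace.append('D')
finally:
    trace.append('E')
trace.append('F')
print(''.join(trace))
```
DEF

try/finally without except, no exception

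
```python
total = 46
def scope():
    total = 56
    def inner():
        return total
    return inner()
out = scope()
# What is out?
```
56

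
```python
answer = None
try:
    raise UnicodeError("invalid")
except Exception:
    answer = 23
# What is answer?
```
23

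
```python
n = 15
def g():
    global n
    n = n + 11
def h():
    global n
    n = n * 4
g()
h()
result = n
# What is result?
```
104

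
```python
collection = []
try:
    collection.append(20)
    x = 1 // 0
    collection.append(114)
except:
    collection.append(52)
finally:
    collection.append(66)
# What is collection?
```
[20, 52, 66]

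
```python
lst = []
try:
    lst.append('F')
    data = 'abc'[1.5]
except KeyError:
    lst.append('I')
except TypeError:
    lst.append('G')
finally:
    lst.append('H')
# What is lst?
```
['F', 'G', 'H']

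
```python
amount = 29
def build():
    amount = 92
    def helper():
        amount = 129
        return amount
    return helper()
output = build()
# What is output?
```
129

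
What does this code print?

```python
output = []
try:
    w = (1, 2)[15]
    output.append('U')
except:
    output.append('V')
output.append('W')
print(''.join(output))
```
VW

Exception raised in try, caught by bare except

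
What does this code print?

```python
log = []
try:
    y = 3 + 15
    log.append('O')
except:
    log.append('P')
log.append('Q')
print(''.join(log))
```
OQ

No exception, try block completes normally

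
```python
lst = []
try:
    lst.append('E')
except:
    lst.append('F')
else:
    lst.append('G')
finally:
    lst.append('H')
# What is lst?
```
['E', 'G', 'H']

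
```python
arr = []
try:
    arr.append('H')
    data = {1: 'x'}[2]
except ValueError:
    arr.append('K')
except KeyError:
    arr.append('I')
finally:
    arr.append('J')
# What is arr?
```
['H', 'I', 'J']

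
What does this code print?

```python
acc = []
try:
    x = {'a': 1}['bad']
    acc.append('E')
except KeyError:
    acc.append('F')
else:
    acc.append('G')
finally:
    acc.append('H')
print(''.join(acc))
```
FH

Exception: except runs, else skipped, finally runs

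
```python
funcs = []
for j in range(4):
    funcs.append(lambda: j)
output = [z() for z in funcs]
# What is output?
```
[3, 3, 3, 3]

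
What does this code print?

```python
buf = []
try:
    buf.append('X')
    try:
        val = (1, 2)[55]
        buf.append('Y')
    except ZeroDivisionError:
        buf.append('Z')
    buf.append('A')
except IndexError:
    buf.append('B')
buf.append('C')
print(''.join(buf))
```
XBC

Inner handler doesn't match, propagates to outer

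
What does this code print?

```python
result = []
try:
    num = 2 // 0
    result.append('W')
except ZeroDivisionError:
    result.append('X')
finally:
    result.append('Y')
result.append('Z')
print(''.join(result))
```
XYZ

finally always runs, even after exception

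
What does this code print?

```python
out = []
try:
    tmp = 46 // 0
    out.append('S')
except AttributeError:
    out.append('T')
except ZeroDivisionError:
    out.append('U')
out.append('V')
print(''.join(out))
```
UV

ZeroDivisionError is caught by its specific handler, not AttributeError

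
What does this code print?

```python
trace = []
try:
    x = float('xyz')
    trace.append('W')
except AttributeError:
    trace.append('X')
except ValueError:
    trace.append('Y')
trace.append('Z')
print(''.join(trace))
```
YZ

ValueError is caught by its specific handler, not AttributeError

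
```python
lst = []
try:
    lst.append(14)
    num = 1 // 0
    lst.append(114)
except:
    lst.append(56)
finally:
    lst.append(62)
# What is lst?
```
[14, 56, 62]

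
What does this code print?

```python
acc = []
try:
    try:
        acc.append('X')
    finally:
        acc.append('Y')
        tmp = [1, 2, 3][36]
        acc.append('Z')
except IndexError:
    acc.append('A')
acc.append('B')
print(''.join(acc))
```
XYAB

Exception in inner finally caught by outer except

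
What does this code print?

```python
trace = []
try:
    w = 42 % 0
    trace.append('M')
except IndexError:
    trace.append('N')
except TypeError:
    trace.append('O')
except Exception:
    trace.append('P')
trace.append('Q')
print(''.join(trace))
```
PQ

ZeroDivisionError not specifically caught, falls to Exception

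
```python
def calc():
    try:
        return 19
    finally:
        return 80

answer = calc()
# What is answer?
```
80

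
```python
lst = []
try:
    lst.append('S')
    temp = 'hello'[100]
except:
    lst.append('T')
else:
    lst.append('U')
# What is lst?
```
['S', 'T']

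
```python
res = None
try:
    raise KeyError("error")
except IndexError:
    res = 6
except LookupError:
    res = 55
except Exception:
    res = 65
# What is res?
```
55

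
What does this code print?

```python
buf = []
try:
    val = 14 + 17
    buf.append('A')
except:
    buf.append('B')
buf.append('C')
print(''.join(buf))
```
AC

No exception, try block completes normally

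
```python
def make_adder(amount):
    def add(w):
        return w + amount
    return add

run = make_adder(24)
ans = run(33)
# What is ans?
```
57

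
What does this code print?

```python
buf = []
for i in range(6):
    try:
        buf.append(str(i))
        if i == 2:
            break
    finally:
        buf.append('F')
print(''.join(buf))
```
0F1F2F

finally runs even when breaking out of loop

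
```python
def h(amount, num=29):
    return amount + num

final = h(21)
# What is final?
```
50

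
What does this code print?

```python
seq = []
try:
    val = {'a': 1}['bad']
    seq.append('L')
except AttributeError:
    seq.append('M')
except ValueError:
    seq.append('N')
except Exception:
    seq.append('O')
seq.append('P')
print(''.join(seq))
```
OP

KeyError not specifically caught, falls to Exception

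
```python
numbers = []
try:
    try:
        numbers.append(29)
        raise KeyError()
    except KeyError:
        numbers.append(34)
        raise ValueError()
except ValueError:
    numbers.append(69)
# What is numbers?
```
[29, 34, 69]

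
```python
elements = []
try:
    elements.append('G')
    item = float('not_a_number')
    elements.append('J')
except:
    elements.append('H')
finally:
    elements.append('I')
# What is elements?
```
['G', 'H', 'I']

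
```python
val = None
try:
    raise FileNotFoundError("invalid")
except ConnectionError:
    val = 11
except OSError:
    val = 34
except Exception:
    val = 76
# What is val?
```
34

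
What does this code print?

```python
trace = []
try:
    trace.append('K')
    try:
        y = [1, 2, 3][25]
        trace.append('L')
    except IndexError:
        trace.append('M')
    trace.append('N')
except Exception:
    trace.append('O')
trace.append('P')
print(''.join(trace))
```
KMNP

Inner exception caught by inner handler, outer continues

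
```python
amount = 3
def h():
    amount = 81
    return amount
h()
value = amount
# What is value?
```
3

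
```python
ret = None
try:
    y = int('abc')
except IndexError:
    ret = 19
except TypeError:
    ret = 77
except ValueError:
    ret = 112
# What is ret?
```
112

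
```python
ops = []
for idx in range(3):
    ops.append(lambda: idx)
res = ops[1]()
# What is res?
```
2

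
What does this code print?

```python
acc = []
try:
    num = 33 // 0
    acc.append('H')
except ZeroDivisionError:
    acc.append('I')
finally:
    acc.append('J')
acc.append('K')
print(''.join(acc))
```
IJK

finally always runs, even after exception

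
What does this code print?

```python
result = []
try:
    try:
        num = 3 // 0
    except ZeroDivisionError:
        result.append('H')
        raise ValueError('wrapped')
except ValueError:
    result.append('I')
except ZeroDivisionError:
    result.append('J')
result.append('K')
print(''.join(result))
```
HIK

ValueError raised and caught, original ZeroDivisionError not re-raised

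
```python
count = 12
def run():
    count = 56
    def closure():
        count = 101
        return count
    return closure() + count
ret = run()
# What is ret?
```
157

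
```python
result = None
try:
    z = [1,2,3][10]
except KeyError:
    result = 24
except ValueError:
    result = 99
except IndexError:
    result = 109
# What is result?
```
109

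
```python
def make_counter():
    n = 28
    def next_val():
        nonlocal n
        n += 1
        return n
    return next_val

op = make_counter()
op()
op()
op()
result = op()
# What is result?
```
32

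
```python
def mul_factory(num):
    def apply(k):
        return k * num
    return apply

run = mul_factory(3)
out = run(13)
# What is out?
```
39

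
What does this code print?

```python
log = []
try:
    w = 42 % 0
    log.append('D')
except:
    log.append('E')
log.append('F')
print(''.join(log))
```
EF

Exception raised in try, caught by bare except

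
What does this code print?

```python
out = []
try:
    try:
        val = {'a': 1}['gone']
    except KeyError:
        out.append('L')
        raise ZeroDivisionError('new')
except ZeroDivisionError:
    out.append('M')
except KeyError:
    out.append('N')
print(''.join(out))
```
LM

New ZeroDivisionError raised, caught by outer ZeroDivisionError handler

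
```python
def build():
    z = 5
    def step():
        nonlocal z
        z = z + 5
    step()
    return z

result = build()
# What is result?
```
10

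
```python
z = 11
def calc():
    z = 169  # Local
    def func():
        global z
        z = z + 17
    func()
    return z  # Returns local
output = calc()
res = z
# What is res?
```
28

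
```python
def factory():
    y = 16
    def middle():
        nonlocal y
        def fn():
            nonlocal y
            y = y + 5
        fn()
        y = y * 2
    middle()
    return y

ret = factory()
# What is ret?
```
42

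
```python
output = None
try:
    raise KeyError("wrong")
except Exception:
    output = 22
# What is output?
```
22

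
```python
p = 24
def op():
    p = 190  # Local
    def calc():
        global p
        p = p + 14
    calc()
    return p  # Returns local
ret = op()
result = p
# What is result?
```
38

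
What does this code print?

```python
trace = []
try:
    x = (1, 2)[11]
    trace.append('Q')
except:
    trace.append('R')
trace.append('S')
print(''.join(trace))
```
RS

Exception raised in try, caught by bare except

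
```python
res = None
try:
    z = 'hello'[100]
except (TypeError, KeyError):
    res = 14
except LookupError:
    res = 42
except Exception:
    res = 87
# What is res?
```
42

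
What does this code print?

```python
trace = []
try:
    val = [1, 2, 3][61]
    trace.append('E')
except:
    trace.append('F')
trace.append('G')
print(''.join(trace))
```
FG

Exception raised in try, caught by bare except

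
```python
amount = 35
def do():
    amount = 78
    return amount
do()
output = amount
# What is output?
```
35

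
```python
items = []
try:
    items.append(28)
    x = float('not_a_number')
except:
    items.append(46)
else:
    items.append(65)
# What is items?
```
[28, 46]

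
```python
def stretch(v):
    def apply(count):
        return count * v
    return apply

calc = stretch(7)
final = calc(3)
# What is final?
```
21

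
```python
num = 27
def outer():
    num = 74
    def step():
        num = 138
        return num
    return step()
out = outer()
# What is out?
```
138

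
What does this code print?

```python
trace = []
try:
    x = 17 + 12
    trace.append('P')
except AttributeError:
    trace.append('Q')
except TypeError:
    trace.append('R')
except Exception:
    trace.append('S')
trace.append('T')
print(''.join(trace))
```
PT

No exception, try block completes normally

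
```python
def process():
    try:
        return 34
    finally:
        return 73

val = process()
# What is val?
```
73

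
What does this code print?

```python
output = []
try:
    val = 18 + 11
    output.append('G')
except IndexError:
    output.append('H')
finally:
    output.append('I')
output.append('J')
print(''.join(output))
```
GIJ

finally runs after normal execution too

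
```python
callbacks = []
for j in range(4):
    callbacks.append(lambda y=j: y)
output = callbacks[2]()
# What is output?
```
2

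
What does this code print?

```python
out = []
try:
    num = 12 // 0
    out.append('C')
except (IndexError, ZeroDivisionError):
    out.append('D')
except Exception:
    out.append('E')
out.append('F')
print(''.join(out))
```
DF

ZeroDivisionError matches tuple containing it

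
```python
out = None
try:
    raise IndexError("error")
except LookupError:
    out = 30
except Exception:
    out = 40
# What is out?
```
30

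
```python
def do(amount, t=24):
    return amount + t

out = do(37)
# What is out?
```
61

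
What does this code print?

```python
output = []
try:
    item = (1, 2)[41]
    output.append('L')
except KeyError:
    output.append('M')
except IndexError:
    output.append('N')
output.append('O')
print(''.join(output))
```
NO

IndexError is caught by its specific handler, not KeyError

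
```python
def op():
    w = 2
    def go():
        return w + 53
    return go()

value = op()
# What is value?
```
55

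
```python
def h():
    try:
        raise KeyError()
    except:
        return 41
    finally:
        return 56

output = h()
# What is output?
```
56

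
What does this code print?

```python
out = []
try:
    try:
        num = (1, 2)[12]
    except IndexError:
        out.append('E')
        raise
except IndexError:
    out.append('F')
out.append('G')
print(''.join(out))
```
EFG

raise without argument re-raises current exception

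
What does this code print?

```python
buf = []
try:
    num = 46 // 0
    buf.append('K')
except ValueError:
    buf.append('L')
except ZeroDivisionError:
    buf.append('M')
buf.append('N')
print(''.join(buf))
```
MN

ZeroDivisionError is caught by its specific handler, not ValueError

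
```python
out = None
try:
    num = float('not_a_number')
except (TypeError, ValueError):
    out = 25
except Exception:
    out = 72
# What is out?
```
25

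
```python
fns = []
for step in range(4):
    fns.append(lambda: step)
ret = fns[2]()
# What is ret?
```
3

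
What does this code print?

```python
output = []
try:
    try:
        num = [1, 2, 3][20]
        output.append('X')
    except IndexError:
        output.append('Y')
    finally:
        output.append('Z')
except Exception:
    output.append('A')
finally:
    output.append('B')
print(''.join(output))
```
YZB

Both finally blocks run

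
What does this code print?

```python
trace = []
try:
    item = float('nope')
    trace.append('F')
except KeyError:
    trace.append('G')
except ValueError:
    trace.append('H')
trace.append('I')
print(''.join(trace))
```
HI

ValueError is caught by its specific handler, not KeyError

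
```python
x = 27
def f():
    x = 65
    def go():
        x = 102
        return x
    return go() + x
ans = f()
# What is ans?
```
167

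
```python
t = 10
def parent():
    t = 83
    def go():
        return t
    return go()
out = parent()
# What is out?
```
83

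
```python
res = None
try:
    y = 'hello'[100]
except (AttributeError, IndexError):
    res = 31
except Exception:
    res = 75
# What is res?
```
31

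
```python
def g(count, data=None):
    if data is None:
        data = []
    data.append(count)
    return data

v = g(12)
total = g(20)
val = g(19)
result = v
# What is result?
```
[12]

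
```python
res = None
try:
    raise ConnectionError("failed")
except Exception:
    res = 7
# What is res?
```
7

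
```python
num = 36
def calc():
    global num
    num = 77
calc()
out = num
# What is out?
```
77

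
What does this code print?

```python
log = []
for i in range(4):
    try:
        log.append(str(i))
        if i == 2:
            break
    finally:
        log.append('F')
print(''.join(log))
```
0F1F2F

finally runs even when breaking out of loop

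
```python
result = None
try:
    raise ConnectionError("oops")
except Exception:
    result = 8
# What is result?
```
8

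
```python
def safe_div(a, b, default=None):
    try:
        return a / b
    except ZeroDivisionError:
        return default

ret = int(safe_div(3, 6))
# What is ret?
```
0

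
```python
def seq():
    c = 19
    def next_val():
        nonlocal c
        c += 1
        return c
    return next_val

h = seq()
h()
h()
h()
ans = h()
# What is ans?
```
23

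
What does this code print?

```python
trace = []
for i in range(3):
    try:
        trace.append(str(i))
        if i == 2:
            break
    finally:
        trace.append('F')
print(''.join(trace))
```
0F1F2F

finally runs even when breaking out of loop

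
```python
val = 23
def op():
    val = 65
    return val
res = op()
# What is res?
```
65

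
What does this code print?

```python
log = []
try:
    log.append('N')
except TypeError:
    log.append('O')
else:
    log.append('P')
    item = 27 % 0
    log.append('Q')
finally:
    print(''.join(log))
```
NP

Try succeeds, else appends 'P', ZeroDivisionError in else is uncaught, finally prints before exception propagates ('Q' never appended)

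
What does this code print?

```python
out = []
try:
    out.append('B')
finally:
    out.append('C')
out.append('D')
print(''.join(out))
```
BCD

try/finally without except, no exception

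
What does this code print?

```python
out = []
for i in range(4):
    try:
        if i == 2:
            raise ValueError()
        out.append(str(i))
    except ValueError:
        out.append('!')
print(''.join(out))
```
01!3

Exception on i=2 caught, loop continues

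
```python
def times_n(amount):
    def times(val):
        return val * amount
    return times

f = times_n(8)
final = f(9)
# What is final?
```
72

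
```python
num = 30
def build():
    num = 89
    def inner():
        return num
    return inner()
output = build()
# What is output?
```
89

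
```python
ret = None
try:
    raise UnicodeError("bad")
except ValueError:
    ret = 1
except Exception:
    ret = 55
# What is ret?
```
1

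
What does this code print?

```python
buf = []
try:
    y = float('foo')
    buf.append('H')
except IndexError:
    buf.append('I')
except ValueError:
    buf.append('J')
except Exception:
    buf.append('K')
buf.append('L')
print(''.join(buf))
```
JL

ValueError matches before generic Exception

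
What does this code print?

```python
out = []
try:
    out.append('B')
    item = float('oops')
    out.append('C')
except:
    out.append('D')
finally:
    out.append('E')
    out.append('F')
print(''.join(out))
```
BDEF

Code before exception runs, then except, then all of finally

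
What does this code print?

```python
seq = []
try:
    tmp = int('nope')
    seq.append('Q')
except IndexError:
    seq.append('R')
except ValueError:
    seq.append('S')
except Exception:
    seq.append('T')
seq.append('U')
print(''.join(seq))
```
SU

ValueError matches before generic Exception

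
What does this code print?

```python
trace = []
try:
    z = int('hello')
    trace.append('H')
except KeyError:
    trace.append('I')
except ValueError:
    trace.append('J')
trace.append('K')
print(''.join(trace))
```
JK

ValueError is caught by its specific handler, not KeyError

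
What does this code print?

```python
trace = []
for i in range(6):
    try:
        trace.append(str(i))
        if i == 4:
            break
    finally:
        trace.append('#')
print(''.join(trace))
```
0#1#2#3#4#

finally runs even when breaking out of loop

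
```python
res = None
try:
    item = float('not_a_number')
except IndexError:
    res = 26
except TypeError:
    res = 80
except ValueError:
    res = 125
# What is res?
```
125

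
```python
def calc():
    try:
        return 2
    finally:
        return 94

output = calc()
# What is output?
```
94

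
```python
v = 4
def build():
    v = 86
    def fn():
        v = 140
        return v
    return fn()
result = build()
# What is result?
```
140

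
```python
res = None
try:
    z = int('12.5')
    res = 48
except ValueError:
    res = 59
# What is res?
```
59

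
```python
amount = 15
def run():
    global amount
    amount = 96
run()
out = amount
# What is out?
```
96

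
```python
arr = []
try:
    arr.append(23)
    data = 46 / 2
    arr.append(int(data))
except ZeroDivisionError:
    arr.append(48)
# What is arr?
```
[23, 23]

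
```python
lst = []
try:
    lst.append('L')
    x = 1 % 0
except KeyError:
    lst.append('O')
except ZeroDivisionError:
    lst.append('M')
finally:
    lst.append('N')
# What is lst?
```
['L', 'M', 'N']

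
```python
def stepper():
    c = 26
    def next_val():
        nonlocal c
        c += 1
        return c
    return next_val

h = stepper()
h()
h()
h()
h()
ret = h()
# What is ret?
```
31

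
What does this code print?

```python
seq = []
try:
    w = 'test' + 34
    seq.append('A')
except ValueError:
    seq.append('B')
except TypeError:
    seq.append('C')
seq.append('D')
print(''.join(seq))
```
CD

TypeError is caught by its specific handler, not ValueError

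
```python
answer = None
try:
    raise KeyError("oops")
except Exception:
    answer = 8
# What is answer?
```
8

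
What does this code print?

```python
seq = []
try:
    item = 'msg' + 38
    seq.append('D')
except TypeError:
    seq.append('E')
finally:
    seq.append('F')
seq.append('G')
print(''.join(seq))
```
EFG

finally always runs, even after exception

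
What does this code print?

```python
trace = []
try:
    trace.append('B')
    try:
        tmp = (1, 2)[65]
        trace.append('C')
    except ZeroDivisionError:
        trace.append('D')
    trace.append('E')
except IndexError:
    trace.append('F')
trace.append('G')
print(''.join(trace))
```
BFG

Inner handler doesn't match, propagates to outer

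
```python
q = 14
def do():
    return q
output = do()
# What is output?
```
14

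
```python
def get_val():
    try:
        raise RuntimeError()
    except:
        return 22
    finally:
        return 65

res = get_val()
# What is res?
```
65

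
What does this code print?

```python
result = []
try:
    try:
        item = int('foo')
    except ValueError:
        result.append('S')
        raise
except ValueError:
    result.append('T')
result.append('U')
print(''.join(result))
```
STU

raise without argument re-raises current exception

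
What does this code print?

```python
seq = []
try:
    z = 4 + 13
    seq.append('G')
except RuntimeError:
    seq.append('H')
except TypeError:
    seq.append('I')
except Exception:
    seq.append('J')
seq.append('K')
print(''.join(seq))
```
GK

No exception, try block completes normally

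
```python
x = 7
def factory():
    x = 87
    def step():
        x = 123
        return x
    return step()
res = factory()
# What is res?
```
123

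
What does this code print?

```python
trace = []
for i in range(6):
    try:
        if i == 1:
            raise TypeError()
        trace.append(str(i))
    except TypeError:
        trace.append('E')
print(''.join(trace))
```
0E2345

Exception on i=1 caught, loop continues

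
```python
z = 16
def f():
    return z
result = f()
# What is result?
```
16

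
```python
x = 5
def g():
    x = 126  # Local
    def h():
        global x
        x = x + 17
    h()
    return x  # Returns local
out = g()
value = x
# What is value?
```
22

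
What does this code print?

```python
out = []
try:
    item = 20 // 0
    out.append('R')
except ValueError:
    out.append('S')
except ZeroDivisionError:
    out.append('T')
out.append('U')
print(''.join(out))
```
TU

ZeroDivisionError is caught by its specific handler, not ValueError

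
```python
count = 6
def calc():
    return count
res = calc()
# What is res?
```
6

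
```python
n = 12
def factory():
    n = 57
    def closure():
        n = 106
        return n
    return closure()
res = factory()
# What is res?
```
106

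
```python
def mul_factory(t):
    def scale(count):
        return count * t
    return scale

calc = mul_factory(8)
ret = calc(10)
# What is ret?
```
80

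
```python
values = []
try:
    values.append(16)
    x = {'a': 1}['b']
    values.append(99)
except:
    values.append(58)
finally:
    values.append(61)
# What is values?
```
[16, 58, 61]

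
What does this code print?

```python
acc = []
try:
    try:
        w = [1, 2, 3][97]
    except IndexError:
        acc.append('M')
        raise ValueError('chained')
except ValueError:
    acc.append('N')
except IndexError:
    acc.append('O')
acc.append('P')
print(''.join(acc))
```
MNP

ValueError raised and caught, original IndexError not re-raised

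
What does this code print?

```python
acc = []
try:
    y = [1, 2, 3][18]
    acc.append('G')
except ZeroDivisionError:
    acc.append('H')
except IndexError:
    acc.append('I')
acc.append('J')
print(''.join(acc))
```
IJ

IndexError is caught by its specific handler, not ZeroDivisionError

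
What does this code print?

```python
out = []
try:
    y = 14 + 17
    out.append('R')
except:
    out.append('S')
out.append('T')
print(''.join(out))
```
RT

No exception, try block completes normally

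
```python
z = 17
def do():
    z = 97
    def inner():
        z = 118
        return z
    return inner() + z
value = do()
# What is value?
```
215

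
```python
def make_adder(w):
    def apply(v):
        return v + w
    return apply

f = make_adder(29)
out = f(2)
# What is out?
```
31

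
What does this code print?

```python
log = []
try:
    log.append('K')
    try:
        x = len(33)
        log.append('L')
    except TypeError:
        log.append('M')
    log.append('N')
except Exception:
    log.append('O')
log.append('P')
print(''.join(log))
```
KMNP

Inner exception caught by inner handler, outer continues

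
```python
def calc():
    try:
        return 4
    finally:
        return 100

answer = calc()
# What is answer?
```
100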